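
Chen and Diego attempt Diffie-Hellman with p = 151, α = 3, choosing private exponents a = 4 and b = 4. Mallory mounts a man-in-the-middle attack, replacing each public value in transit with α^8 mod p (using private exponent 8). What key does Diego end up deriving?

78

Diego receives Mallory's public value M = 3^8 mod 151 instead of the honest one.
3^1 ≡ 3 (mod 151)
3^2 = (3^1)^2 ≡ 3^2 = 9 ≡ 9 (mod 151)
3^4 = (3^2)^2 ≡ 9^2 = 81 ≡ 81 (mod 151)
3^8 = (3^4)^2 ≡ 81^2 = 6561 ≡ 68 (mod 151)
So M = 68. Diego computes K = M^4 mod 151.
68^1 ≡ 68 (mod 151)
68^2 = (68^1)^2 ≡ 68^2 = 4624 ≡ 94 (mod 151)
68^4 = (68^2)^2 ≡ 94^2 = 8836 ≡ 78 (mod 151)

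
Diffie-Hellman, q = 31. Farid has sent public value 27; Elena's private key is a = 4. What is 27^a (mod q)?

Shared key K = 27^4 mod 31.
27^1 ≡ 27 (mod 31)
27^2 = (27^1)^2 ≡ 27^2 = 729 ≡ 16 (mod 31)
27^4 = (27^2)^2 ≡ 16^2 = 256 ≡ 8 (mod 31)

8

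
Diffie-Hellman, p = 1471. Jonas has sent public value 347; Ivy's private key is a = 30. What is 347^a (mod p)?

1172

Shared key K = 347^30 mod 1471.
347^1 ≡ 347 (mod 1471)
347^2 = (347^1)^2 ≡ 347^2 = 120409 ≡ 1258 (mod 1471)
347^4 = (347^2)^2 ≡ 1258^2 = 1582564 ≡ 1239 (mod 1471)
347^8 = (347^4)^2 ≡ 1239^2 = 1535121 ≡ 868 (mod 1471)
347^16 = (347^8)^2 ≡ 868^2 = 753424 ≡ 272 (mod 1471)
347^30 = 347^16 · 347^8 · 347^4 · 347^2 ≡ 272 · 868 · 1239 · 1258 ≡ 1172 (mod 1471).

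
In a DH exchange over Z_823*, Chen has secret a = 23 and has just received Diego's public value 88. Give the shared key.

561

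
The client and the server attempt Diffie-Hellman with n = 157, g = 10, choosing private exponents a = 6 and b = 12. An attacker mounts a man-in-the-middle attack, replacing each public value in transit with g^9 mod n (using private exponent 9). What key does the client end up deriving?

101

The client receives an attacker's public value M = 10^9 mod 157 instead of the honest one.
10^1 ≡ 10 (mod 157)
10^2 = (10^1)^2 ≡ 10^2 = 100 ≡ 100 (mod 157)
10^4 = (10^2)^2 ≡ 100^2 = 10000 ≡ 109 (mod 157)
10^8 = (10^4)^2 ≡ 109^2 = 11881 ≡ 106 (mod 157)
10^9 = 10^8 · 10^1 ≡ 106 · 10 ≡ 118 (mod 157).
So M = 118. The client computes K = M^6 mod 157.
118^1 ≡ 118 (mod 157)
118^2 = (118^1)^2 ≡ 118^2 = 13924 ≡ 108 (mod 157)
118^4 = (118^2)^2 ≡ 108^2 = 11664 ≡ 46 (mod 157)
118^6 = 118^4 · 118^2 ≡ 46 · 108 ≡ 101 (mod 157).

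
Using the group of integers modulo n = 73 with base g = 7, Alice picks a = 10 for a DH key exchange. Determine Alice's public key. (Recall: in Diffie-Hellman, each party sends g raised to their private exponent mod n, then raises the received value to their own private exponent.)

70

Public value = 7^{10} \pmod{73}.
7^1 ≡ 7 (mod 73)
7^2 = (7^1)^2 ≡ 7^2 = 49 ≡ 49 (mod 73)
7^4 = (7^2)^2 ≡ 49^2 = 2401 ≡ 65 (mod 73)
7^8 = (7^4)^2 ≡ 65^2 = 4225 ≡ 64 (mod 73)
7^10 = 7^8 · 7^2 ≡ 64 · 49 ≡ 70 (mod 73).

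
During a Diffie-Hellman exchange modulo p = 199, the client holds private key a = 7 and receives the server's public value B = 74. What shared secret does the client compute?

Shared key K = 74^7 mod 199.
74^1 ≡ 74 (mod 199)
74^2 = (74^1)^2 ≡ 74^2 = 5476 ≡ 103 (mod 199)
74^4 = (74^2)^2 ≡ 103^2 = 10609 ≡ 62 (mod 199)
74^7 = 74^4 · 74^2 · 74^1 ≡ 62 · 103 · 74 ≡ 138 (mod 199).

138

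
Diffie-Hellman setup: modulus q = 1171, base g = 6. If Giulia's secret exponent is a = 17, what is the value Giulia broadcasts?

Public value = 6^17 mod 1171.
6^1 ≡ 6 (mod 1171)
6^2 = (6^1)^2 ≡ 6^2 = 36 ≡ 36 (mod 1171)
6^4 = (6^2)^2 ≡ 36^2 = 1296 ≡ 125 (mod 1171)
6^8 = (6^4)^2 ≡ 125^2 = 15625 ≡ 402 (mod 1171)
6^16 = (6^8)^2 ≡ 402^2 = 161604 ≡ 6 (mod 1171)
6^17 = 6^16 · 6^1 ≡ 6 · 6 ≡ 36 (mod 1171).

36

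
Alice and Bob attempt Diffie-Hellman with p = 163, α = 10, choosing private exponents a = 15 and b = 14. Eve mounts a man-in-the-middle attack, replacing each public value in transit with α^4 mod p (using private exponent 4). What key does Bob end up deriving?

131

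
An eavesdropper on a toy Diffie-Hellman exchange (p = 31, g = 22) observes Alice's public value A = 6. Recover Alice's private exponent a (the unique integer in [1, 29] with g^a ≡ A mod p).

5

Try successive powers of 22 modulo 31:
22^1 ≡ 22
22^2 ≡ 19
22^3 ≡ 15
22^4 ≡ 20
22^5 ≡ 6
Found: a = 5.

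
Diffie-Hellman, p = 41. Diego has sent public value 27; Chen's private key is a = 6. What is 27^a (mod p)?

9

Shared key K = 27^6 mod 41.
27^1 ≡ 27 (mod 41)
27^2 = (27^1)^2 ≡ 27^2 = 729 ≡ 32 (mod 41)
27^4 = (27^2)^2 ≡ 32^2 = 1024 ≡ 40 (mod 41)
27^6 = 27^4 · 27^2 ≡ 40 · 32 ≡ 9 (mod 41).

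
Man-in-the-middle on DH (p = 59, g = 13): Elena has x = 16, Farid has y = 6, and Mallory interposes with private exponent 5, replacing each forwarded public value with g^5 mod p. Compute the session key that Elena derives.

16

Elena receives Mallory's public value M = 13^5 mod 59 instead of the honest one.
13^1 ≡ 13 (mod 59)
13^2 = (13^1)^2 ≡ 13^2 = 169 ≡ 51 (mod 59)
13^4 = (13^2)^2 ≡ 51^2 = 2601 ≡ 5 (mod 59)
13^5 = 13^4 · 13^1 ≡ 5 · 13 ≡ 6 (mod 59).
So M = 6. Elena computes K = M^16 mod 59.
6^1 ≡ 6 (mod 59)
6^2 = (6^1)^2 ≡ 6^2 = 36 ≡ 36 (mod 59)
6^4 = (6^2)^2 ≡ 36^2 = 1296 ≡ 57 (mod 59)
6^8 = (6^4)^2 ≡ 57^2 = 3249 ≡ 4 (mod 59)
6^16 = (6^8)^2 ≡ 4^2 = 16 ≡ 16 (mod 59)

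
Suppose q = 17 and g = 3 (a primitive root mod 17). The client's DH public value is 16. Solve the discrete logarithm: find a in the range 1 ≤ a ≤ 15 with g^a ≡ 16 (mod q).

Try successive powers of 3 modulo 17:
3^1 ≡ 3
3^2 ≡ 9
3^3 ≡ 10
3^4 ≡ 13
3^5 ≡ 5
3^6 ≡ 15
3^7 ≡ 11
3^8 ≡ 16
Found: a = 8.

8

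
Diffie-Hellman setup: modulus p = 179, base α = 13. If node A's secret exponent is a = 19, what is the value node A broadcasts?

Public value = 13^19 (mod 179).
13^1 ≡ 13 (mod 179)
13^2 = (13^1)^2 ≡ 13^2 = 169 ≡ 169 (mod 179)
13^4 = (13^2)^2 ≡ 169^2 = 28561 ≡ 100 (mod 179)
13^8 = (13^4)^2 ≡ 100^2 = 10000 ≡ 155 (mod 179)
13^16 = (13^8)^2 ≡ 155^2 = 24025 ≡ 39 (mod 179)
13^19 = 13^16 · 13^2 · 13^1 ≡ 39 · 169 · 13 ≡ 121 (mod 179).

121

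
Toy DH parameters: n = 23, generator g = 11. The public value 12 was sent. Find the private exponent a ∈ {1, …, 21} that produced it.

12

Try successive powers of 11 modulo 23:
11^1 ≡ 11
11^2 ≡ 6
11^3 ≡ 20
11^4 ≡ 13
11^5 ≡ 5
11^6 ≡ 9
11^7 ≡ 7
11^8 ≡ 8
11^9 ≡ 19
11^10 ≡ 2
11^11 ≡ 22
11^12 ≡ 12
Found: a = 12.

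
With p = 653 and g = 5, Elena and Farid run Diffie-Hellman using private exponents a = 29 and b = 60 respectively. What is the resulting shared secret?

121

Elena sends A = g^a mod p = 5^29 mod 653.
5^1 ≡ 5 (mod 653)
5^2 = (5^1)^2 ≡ 5^2 = 25 ≡ 25 (mod 653)
5^4 = (5^2)^2 ≡ 25^2 = 625 ≡ 625 (mod 653)
5^8 = (5^4)^2 ≡ 625^2 = 390625 ≡ 131 (mod 653)
5^16 = (5^8)^2 ≡ 131^2 = 17161 ≡ 183 (mod 653)
5^29 = 5^16 · 5^8 · 5^4 · 5^1 ≡ 183 · 131 · 625 · 5 ≡ 200 (mod 653).
So A = 200. Farid then computes K = A^b mod p = 200^60 mod 653.
200^1 ≡ 200 (mod 653)
200^2 = (200^1)^2 ≡ 200^2 = 40000 ≡ 167 (mod 653)
200^4 = (200^2)^2 ≡ 167^2 = 27889 ≡ 463 (mod 653)
200^8 = (200^4)^2 ≡ 463^2 = 214369 ≡ 185 (mod 653)
200^16 = (200^8)^2 ≡ 185^2 = 34225 ≡ 269 (mod 653)
200^32 = (200^16)^2 ≡ 269^2 = 72361 ≡ 531 (mod 653)
200^60 = 200^32 · 200^16 · 200^8 · 200^4 ≡ 531 · 269 · 185 · 463 ≡ 121 (mod 653).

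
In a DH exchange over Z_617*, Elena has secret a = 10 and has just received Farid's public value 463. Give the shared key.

398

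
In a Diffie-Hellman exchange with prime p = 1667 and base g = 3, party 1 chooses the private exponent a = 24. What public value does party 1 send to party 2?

Public value = 3^24 mod 1667.
3^1 ≡ 3 (mod 1667)
3^2 = (3^1)^2 ≡ 3^2 = 9 ≡ 9 (mod 1667)
3^4 = (3^2)^2 ≡ 9^2 = 81 ≡ 81 (mod 1667)
3^8 = (3^4)^2 ≡ 81^2 = 6561 ≡ 1560 (mod 1667)
3^16 = (3^8)^2 ≡ 1560^2 = 2433600 ≡ 1447 (mod 1667)
3^24 = 3^16 · 3^8 ≡ 1447 · 1560 ≡ 202 (mod 1667).

202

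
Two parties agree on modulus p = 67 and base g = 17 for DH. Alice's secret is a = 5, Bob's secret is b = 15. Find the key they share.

Alice sends A = g^a mod p = 17^5 mod 67.
17^1 ≡ 17 (mod 67)
17^2 = (17^1)^2 ≡ 17^2 = 289 ≡ 21 (mod 67)
17^4 = (17^2)^2 ≡ 21^2 = 441 ≡ 39 (mod 67)
17^5 = 17^4 · 17^1 ≡ 39 · 17 ≡ 60 (mod 67).
So A = 60. Bob then computes K = A^b mod p = 60^15 mod 67.
60^1 ≡ 60 (mod 67)
60^2 = (60^1)^2 ≡ 60^2 = 3600 ≡ 49 (mod 67)
60^4 = (60^2)^2 ≡ 49^2 = 2401 ≡ 56 (mod 67)
60^8 = (60^4)^2 ≡ 56^2 = 3136 ≡ 54 (mod 67)
60^15 = 60^8 · 60^4 · 60^2 · 60^1 ≡ 54 · 56 · 49 · 60 ≡ 62 (mod 67).

62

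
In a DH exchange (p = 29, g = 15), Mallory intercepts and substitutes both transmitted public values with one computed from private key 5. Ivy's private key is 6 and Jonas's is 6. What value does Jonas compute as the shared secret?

Jonas receives Mallory's public value M = 15^5 mod 29 instead of the honest one.
15^1 ≡ 15 (mod 29)
15^2 = (15^1)^2 ≡ 15^2 = 225 ≡ 22 (mod 29)
15^4 = (15^2)^2 ≡ 22^2 = 484 ≡ 20 (mod 29)
15^5 = 15^4 · 15^1 ≡ 20 · 15 ≡ 10 (mod 29).
So M = 10. Jonas computes K = M^6 mod 29.
10^1 ≡ 10 (mod 29)
10^2 = (10^1)^2 ≡ 10^2 = 100 ≡ 13 (mod 29)
10^4 = (10^2)^2 ≡ 13^2 = 169 ≡ 24 (mod 29)
10^6 = 10^4 · 10^2 ≡ 24 · 13 ≡ 22 (mod 29).

22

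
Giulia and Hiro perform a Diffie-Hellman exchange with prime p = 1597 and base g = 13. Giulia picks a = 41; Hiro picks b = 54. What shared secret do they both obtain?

Giulia sends A = g^a mod p = 13^41 mod 1597.
13^1 ≡ 13 (mod 1597)
13^2 = (13^1)^2 ≡ 13^2 = 169 ≡ 169 (mod 1597)
13^4 = (13^2)^2 ≡ 169^2 = 28561 ≡ 1412 (mod 1597)
13^8 = (13^4)^2 ≡ 1412^2 = 1993744 ≡ 688 (mod 1597)
13^16 = (13^8)^2 ≡ 688^2 = 473344 ≡ 632 (mod 1597)
13^32 = (13^16)^2 ≡ 632^2 = 399424 ≡ 174 (mod 1597)
13^41 = 13^32 · 13^8 · 13^1 ≡ 174 · 688 · 13 ≡ 778 (mod 1597).
So A = 778. Hiro then computes K = A^b mod p = 778^54 mod 1597.
778^1 ≡ 778 (mod 1597)
778^2 = (778^1)^2 ≡ 778^2 = 605284 ≡ 21 (mod 1597)
778^4 = (778^2)^2 ≡ 21^2 = 441 ≡ 441 (mod 1597)
778^8 = (778^4)^2 ≡ 441^2 = 194481 ≡ 1244 (mod 1597)
778^16 = (778^8)^2 ≡ 1244^2 = 1547536 ≡ 43 (mod 1597)
778^32 = (778^16)^2 ≡ 43^2 = 1849 ≡ 252 (mod 1597)
778^54 = 778^32 · 778^16 · 778^4 · 778^2 ≡ 252 · 43 · 441 · 21 ≡ 1507 (mod 1597).

1507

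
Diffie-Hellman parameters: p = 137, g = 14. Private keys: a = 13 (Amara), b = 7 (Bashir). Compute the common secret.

121

Bashir sends B = g^b mod p = 14^7 mod 137.
14^1 ≡ 14 (mod 137)
14^2 = (14^1)^2 ≡ 14^2 = 196 ≡ 59 (mod 137)
14^4 = (14^2)^2 ≡ 59^2 = 3481 ≡ 56 (mod 137)
14^7 = 14^4 · 14^2 · 14^1 ≡ 56 · 59 · 14 ≡ 87 (mod 137).
So B = 87. Amara then computes K = B^a mod p = 87^13 mod 137.
87^1 ≡ 87 (mod 137)
87^2 = (87^1)^2 ≡ 87^2 = 7569 ≡ 34 (mod 137)
87^4 = (87^2)^2 ≡ 34^2 = 1156 ≡ 60 (mod 137)
87^8 = (87^4)^2 ≡ 60^2 = 3600 ≡ 38 (mod 137)
87^13 = 87^8 · 87^4 · 87^1 ≡ 38 · 60 · 87 ≡ 121 (mod 137).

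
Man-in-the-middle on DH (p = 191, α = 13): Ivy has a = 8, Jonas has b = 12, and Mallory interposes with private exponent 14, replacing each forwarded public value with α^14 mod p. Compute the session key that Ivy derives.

Ivy receives Mallory's public value M = 13^14 mod 191 instead of the honest one.
13^1 ≡ 13 (mod 191)
13^2 = (13^1)^2 ≡ 13^2 = 169 ≡ 169 (mod 191)
13^4 = (13^2)^2 ≡ 169^2 = 28561 ≡ 102 (mod 191)
13^8 = (13^4)^2 ≡ 102^2 = 10404 ≡ 90 (mod 191)
13^14 = 13^8 · 13^4 · 13^2 ≡ 90 · 102 · 169 ≡ 118 (mod 191).
So M = 118. Ivy computes K = M^8 mod 191.
118^1 ≡ 118 (mod 191)
118^2 = (118^1)^2 ≡ 118^2 = 13924 ≡ 172 (mod 191)
118^4 = (118^2)^2 ≡ 172^2 = 29584 ≡ 170 (mod 191)
118^8 = (118^4)^2 ≡ 170^2 = 28900 ≡ 59 (mod 191)

59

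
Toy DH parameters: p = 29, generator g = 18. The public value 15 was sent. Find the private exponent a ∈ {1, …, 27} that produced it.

Try successive powers of 18 modulo 29:
18^1 ≡ 18
18^2 ≡ 5
18^3 ≡ 3
18^4 ≡ 25
18^5 ≡ 15
Found: a = 5.

5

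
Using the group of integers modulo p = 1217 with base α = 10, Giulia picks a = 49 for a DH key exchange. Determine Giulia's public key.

1177

Public value = 10^49 mod 1217.
10^1 ≡ 10 (mod 1217)
10^2 = (10^1)^2 ≡ 10^2 = 100 ≡ 100 (mod 1217)
10^4 = (10^2)^2 ≡ 100^2 = 10000 ≡ 264 (mod 1217)
10^8 = (10^4)^2 ≡ 264^2 = 69696 ≡ 327 (mod 1217)
10^16 = (10^8)^2 ≡ 327^2 = 106929 ≡ 1050 (mod 1217)
10^32 = (10^16)^2 ≡ 1050^2 = 1102500 ≡ 1115 (mod 1217)
10^49 = 10^32 · 10^16 · 10^1 ≡ 1115 · 1050 · 10 ≡ 1177 (mod 1217).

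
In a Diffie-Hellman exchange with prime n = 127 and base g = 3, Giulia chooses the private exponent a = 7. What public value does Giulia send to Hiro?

28

Public value = 3^7 mod 127.
3^1 ≡ 3 (mod 127)
3^2 = (3^1)^2 ≡ 3^2 = 9 ≡ 9 (mod 127)
3^4 = (3^2)^2 ≡ 9^2 = 81 ≡ 81 (mod 127)
3^7 = 3^4 · 3^2 · 3^1 ≡ 81 · 9 · 3 ≡ 28 (mod 127).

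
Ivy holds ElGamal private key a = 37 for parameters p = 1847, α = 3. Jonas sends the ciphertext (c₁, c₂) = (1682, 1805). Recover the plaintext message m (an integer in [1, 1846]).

Shared mask s = c₁^a mod p = 1682^37 mod 1847.
1682^1 ≡ 1682 (mod 1847)
1682^2 = (1682^1)^2 ≡ 1682^2 = 2829124 ≡ 1367 (mod 1847)
1682^4 = (1682^2)^2 ≡ 1367^2 = 1868689 ≡ 1372 (mod 1847)
1682^8 = (1682^4)^2 ≡ 1372^2 = 1882384 ≡ 291 (mod 1847)
1682^16 = (1682^8)^2 ≡ 291^2 = 84681 ≡ 1566 (mod 1847)
1682^32 = (1682^16)^2 ≡ 1566^2 = 2452356 ≡ 1387 (mod 1847)
1682^37 = 1682^32 · 1682^4 · 1682^1 ≡ 1387 · 1372 · 1682 ≡ 940 (mod 1847).
So s = 940; s⁻¹ ≡ 112 (mod 1847).
m = c₂ · s⁻¹ mod 1847 = 1805 · 112 mod 1847 = 837.

837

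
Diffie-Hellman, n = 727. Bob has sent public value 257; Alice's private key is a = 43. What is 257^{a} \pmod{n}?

72

Shared key K = 257^43 mod 727.
257^1 ≡ 257 (mod 727)
257^2 = (257^1)^2 ≡ 257^2 = 66049 ≡ 619 (mod 727)
257^4 = (257^2)^2 ≡ 619^2 = 383161 ≡ 32 (mod 727)
257^8 = (257^4)^2 ≡ 32^2 = 1024 ≡ 297 (mod 727)
257^16 = (257^8)^2 ≡ 297^2 = 88209 ≡ 242 (mod 727)
257^32 = (257^16)^2 ≡ 242^2 = 58564 ≡ 404 (mod 727)
257^43 = 257^32 · 257^8 · 257^2 · 257^1 ≡ 404 · 297 · 619 · 257 ≡ 72 (mod 727).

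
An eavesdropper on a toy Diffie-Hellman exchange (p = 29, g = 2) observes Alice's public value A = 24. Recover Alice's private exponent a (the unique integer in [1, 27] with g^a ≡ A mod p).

8

Try successive powers of 2 modulo 29:
2^1 ≡ 2
2^2 ≡ 4
2^3 ≡ 8
2^4 ≡ 16
2^5 ≡ 3
2^6 ≡ 6
2^7 ≡ 12
2^8 ≡ 24
Found: a = 8.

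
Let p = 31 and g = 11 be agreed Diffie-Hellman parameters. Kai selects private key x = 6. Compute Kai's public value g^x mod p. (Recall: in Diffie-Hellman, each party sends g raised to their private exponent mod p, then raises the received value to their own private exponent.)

Public value = 11^6 mod 31.
11^1 ≡ 11 (mod 31)
11^2 = (11^1)^2 ≡ 11^2 = 121 ≡ 28 (mod 31)
11^4 = (11^2)^2 ≡ 28^2 = 784 ≡ 9 (mod 31)
11^6 = 11^4 · 11^2 ≡ 9 · 28 ≡ 4 (mod 31).

4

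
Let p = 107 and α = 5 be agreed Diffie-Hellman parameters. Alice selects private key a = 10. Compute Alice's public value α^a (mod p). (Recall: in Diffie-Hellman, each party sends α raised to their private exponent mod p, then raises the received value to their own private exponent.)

Public value = 5^10 (mod 107).
5^1 ≡ 5 (mod 107)
5^2 = (5^1)^2 ≡ 5^2 = 25 ≡ 25 (mod 107)
5^4 = (5^2)^2 ≡ 25^2 = 625 ≡ 90 (mod 107)
5^8 = (5^4)^2 ≡ 90^2 = 8100 ≡ 75 (mod 107)
5^10 = 5^8 · 5^2 ≡ 75 · 25 ≡ 56 (mod 107).

56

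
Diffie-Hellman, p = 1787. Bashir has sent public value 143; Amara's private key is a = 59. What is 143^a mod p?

1047

Shared key K = 143^59 mod 1787.
143^1 ≡ 143 (mod 1787)
143^2 = (143^1)^2 ≡ 143^2 = 20449 ≡ 792 (mod 1787)
143^4 = (143^2)^2 ≡ 792^2 = 627264 ≡ 27 (mod 1787)
143^8 = (143^4)^2 ≡ 27^2 = 729 ≡ 729 (mod 1787)
143^16 = (143^8)^2 ≡ 729^2 = 531441 ≡ 702 (mod 1787)
143^32 = (143^16)^2 ≡ 702^2 = 492804 ≡ 1379 (mod 1787)
143^59 = 143^32 · 143^16 · 143^8 · 143^2 · 143^1 ≡ 1379 · 702 · 729 · 792 · 143 ≡ 1047 (mod 1787).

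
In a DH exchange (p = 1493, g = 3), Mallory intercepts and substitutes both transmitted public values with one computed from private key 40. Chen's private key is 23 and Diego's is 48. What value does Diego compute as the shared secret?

133

Diego receives Mallory's public value M = 3^40 mod 1493 instead of the honest one.
3^1 ≡ 3 (mod 1493)
3^2 = (3^1)^2 ≡ 3^2 = 9 ≡ 9 (mod 1493)
3^4 = (3^2)^2 ≡ 9^2 = 81 ≡ 81 (mod 1493)
3^8 = (3^4)^2 ≡ 81^2 = 6561 ≡ 589 (mod 1493)
3^16 = (3^8)^2 ≡ 589^2 = 346921 ≡ 545 (mod 1493)
3^32 = (3^16)^2 ≡ 545^2 = 297025 ≡ 1411 (mod 1493)
3^40 = 3^32 · 3^8 ≡ 1411 · 589 ≡ 971 (mod 1493).
So M = 971. Diego computes K = M^48 mod 1493.
971^1 ≡ 971 (mod 1493)
971^2 = (971^1)^2 ≡ 971^2 = 942841 ≡ 758 (mod 1493)
971^4 = (971^2)^2 ≡ 758^2 = 574564 ≡ 1252 (mod 1493)
971^8 = (971^4)^2 ≡ 1252^2 = 1567504 ≡ 1347 (mod 1493)
971^16 = (971^8)^2 ≡ 1347^2 = 1814409 ≡ 414 (mod 1493)
971^32 = (971^16)^2 ≡ 414^2 = 171396 ≡ 1194 (mod 1493)
971^48 = 971^32 · 971^16 ≡ 1194 · 414 ≡ 133 (mod 1493).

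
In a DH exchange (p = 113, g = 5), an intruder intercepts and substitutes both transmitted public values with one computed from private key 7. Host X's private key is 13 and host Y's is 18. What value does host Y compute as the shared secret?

69

Host Y receives an intruder's public value M = 5^7 mod 113 instead of the honest one.
5^1 ≡ 5 (mod 113)
5^2 = (5^1)^2 ≡ 5^2 = 25 ≡ 25 (mod 113)
5^4 = (5^2)^2 ≡ 25^2 = 625 ≡ 60 (mod 113)
5^7 = 5^4 · 5^2 · 5^1 ≡ 60 · 25 · 5 ≡ 42 (mod 113).
So M = 42. Host Y computes K = M^18 mod 113.
42^1 ≡ 42 (mod 113)
42^2 = (42^1)^2 ≡ 42^2 = 1764 ≡ 69 (mod 113)
42^4 = (42^2)^2 ≡ 69^2 = 4761 ≡ 15 (mod 113)
42^8 = (42^4)^2 ≡ 15^2 = 225 ≡ 112 (mod 113)
42^16 = (42^8)^2 ≡ 112^2 = 12544 ≡ 1 (mod 113)
42^18 = 42^16 · 42^2 ≡ 1 · 69 ≡ 69 (mod 113).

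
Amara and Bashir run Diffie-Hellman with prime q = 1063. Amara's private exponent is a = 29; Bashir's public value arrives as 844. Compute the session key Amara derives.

Shared key K = 844^29 mod 1063.
844^1 ≡ 844 (mod 1063)
844^2 = (844^1)^2 ≡ 844^2 = 712336 ≡ 126 (mod 1063)
844^4 = (844^2)^2 ≡ 126^2 = 15876 ≡ 994 (mod 1063)
844^8 = (844^4)^2 ≡ 994^2 = 988036 ≡ 509 (mod 1063)
844^16 = (844^8)^2 ≡ 509^2 = 259081 ≡ 772 (mod 1063)
844^29 = 844^16 · 844^8 · 844^4 · 844^1 ≡ 772 · 509 · 994 · 844 ≡ 16 (mod 1063).

16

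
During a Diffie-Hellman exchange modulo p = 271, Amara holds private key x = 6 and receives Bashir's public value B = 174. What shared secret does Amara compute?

44

Shared key K = 174^6 mod 271.
174^1 ≡ 174 (mod 271)
174^2 = (174^1)^2 ≡ 174^2 = 30276 ≡ 195 (mod 271)
174^4 = (174^2)^2 ≡ 195^2 = 38025 ≡ 85 (mod 271)
174^6 = 174^4 · 174^2 ≡ 85 · 195 ≡ 44 (mod 271).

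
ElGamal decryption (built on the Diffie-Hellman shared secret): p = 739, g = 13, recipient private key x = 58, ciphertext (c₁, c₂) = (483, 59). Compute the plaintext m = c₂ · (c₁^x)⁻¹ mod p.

371

Shared mask s = c₁^x mod p = 483^58 mod 739.
483^1 ≡ 483 (mod 739)
483^2 = (483^1)^2 ≡ 483^2 = 233289 ≡ 504 (mod 739)
483^4 = (483^2)^2 ≡ 504^2 = 254016 ≡ 539 (mod 739)
483^8 = (483^4)^2 ≡ 539^2 = 290521 ≡ 94 (mod 739)
483^16 = (483^8)^2 ≡ 94^2 = 8836 ≡ 707 (mod 739)
483^32 = (483^16)^2 ≡ 707^2 = 499849 ≡ 285 (mod 739)
483^58 = 483^32 · 483^16 · 483^8 · 483^2 ≡ 285 · 707 · 94 · 504 ≡ 532 (mod 739).
So s = 532; s⁻¹ ≡ 357 (mod 739).
m = c₂ · s⁻¹ mod 739 = 59 · 357 mod 739 = 371.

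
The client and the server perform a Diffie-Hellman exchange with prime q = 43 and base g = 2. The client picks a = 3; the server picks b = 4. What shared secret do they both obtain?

11

The client sends A = g^a mod q = 2^3 mod 43.
2^1 ≡ 2 (mod 43)
2^2 = (2^1)^2 ≡ 2^2 = 4 ≡ 4 (mod 43)
2^3 = 2^2 · 2^1 ≡ 4 · 2 ≡ 8 (mod 43).
So A = 8. The server then computes K = A^b mod q = 8^4 mod 43.
8^1 ≡ 8 (mod 43)
8^2 = (8^1)^2 ≡ 8^2 = 64 ≡ 21 (mod 43)
8^4 = (8^2)^2 ≡ 21^2 = 441 ≡ 11 (mod 43)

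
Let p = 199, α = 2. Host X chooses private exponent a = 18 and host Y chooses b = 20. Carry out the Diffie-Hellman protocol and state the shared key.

63

Host X sends A = α^a mod p = 2^18 mod 199.
2^1 ≡ 2 (mod 199)
2^2 = (2^1)^2 ≡ 2^2 = 4 ≡ 4 (mod 199)
2^4 = (2^2)^2 ≡ 4^2 = 16 ≡ 16 (mod 199)
2^8 = (2^4)^2 ≡ 16^2 = 256 ≡ 57 (mod 199)
2^16 = (2^8)^2 ≡ 57^2 = 3249 ≡ 65 (mod 199)
2^18 = 2^16 · 2^2 ≡ 65 · 4 ≡ 61 (mod 199).
So A = 61. Host Y then computes K = A^b mod p = 61^20 mod 199.
61^1 ≡ 61 (mod 199)
61^2 = (61^1)^2 ≡ 61^2 = 3721 ≡ 139 (mod 199)
61^4 = (61^2)^2 ≡ 139^2 = 19321 ≡ 18 (mod 199)
61^8 = (61^4)^2 ≡ 18^2 = 324 ≡ 125 (mod 199)
61^16 = (61^8)^2 ≡ 125^2 = 15625 ≡ 103 (mod 199)
61^20 = 61^16 · 61^4 ≡ 103 · 18 ≡ 63 (mod 199).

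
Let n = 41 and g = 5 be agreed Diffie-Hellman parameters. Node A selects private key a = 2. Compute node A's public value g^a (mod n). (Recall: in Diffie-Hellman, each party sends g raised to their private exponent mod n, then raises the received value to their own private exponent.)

25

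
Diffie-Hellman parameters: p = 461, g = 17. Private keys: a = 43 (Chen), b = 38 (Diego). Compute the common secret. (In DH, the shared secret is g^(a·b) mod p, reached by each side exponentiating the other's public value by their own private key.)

198

Diego sends B = g^b mod p = 17^38 mod 461.
17^1 ≡ 17 (mod 461)
17^2 = (17^1)^2 ≡ 17^2 = 289 ≡ 289 (mod 461)
17^4 = (17^2)^2 ≡ 289^2 = 83521 ≡ 80 (mod 461)
17^8 = (17^4)^2 ≡ 80^2 = 6400 ≡ 407 (mod 461)
17^16 = (17^8)^2 ≡ 407^2 = 165649 ≡ 150 (mod 461)
17^32 = (17^16)^2 ≡ 150^2 = 22500 ≡ 372 (mod 461)
17^38 = 17^32 · 17^4 · 17^2 ≡ 372 · 80 · 289 ≡ 224 (mod 461).
So B = 224. Chen then computes K = B^a mod p = 224^43 mod 461.
224^1 ≡ 224 (mod 461)
224^2 = (224^1)^2 ≡ 224^2 = 50176 ≡ 388 (mod 461)
224^4 = (224^2)^2 ≡ 388^2 = 150544 ≡ 258 (mod 461)
224^8 = (224^4)^2 ≡ 258^2 = 66564 ≡ 180 (mod 461)
224^16 = (224^8)^2 ≡ 180^2 = 32400 ≡ 130 (mod 461)
224^32 = (224^16)^2 ≡ 130^2 = 16900 ≡ 304 (mod 461)
224^43 = 224^32 · 224^8 · 224^2 · 224^1 ≡ 304 · 180 · 388 · 224 ≡ 198 (mod 461).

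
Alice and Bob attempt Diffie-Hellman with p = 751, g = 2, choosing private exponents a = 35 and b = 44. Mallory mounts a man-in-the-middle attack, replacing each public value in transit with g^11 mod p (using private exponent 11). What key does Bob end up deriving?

611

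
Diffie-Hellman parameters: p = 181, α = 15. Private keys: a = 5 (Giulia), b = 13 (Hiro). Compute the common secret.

Hiro sends B = α^b mod p = 15^13 mod 181.
15^1 ≡ 15 (mod 181)
15^2 = (15^1)^2 ≡ 15^2 = 225 ≡ 44 (mod 181)
15^4 = (15^2)^2 ≡ 44^2 = 1936 ≡ 126 (mod 181)
15^8 = (15^4)^2 ≡ 126^2 = 15876 ≡ 129 (mod 181)
15^13 = 15^8 · 15^4 · 15^1 ≡ 129 · 126 · 15 ≡ 3 (mod 181).
So B = 3. Giulia then computes K = B^a mod p = 3^5 mod 181.
3^1 ≡ 3 (mod 181)
3^2 = (3^1)^2 ≡ 3^2 = 9 ≡ 9 (mod 181)
3^4 = (3^2)^2 ≡ 9^2 = 81 ≡ 81 (mod 181)
3^5 = 3^4 · 3^1 ≡ 81 · 3 ≡ 62 (mod 181).

62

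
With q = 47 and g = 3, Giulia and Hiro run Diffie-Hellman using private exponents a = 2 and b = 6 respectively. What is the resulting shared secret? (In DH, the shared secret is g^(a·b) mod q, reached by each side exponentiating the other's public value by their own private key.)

Hiro sends B = g^b mod q = 3^6 mod 47.
3^1 ≡ 3 (mod 47)
3^2 = (3^1)^2 ≡ 3^2 = 9 ≡ 9 (mod 47)
3^4 = (3^2)^2 ≡ 9^2 = 81 ≡ 34 (mod 47)
3^6 = 3^4 · 3^2 ≡ 34 · 9 ≡ 24 (mod 47).
So B = 24. Giulia then computes K = B^a mod q = 24^2 mod 47.
24^1 ≡ 24 (mod 47)
24^2 = (24^1)^2 ≡ 24^2 = 576 ≡ 12 (mod 47)

12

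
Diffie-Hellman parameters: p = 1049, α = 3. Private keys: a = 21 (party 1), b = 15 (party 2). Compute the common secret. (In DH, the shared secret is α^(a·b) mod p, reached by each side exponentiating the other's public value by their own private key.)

Party 2 sends B = α^b mod p = 3^15 mod 1049.
3^1 ≡ 3 (mod 1049)
3^2 = (3^1)^2 ≡ 3^2 = 9 ≡ 9 (mod 1049)
3^4 = (3^2)^2 ≡ 9^2 = 81 ≡ 81 (mod 1049)
3^8 = (3^4)^2 ≡ 81^2 = 6561 ≡ 267 (mod 1049)
3^15 = 3^8 · 3^4 · 3^2 · 3^1 ≡ 267 · 81 · 9 · 3 ≡ 685 (mod 1049).
So B = 685. Party 1 then computes K = B^a mod p = 685^21 mod 1049.
685^1 ≡ 685 (mod 1049)
685^2 = (685^1)^2 ≡ 685^2 = 469225 ≡ 322 (mod 1049)
685^4 = (685^2)^2 ≡ 322^2 = 103684 ≡ 882 (mod 1049)
685^8 = (685^4)^2 ≡ 882^2 = 777924 ≡ 615 (mod 1049)
685^16 = (685^8)^2 ≡ 615^2 = 378225 ≡ 585 (mod 1049)
685^21 = 685^16 · 685^4 · 685^1 ≡ 585 · 882 · 685 ≡ 929 (mod 1049).

929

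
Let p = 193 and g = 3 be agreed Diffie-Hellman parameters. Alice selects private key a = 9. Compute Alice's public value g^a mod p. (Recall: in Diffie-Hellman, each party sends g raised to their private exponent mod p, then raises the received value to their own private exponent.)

190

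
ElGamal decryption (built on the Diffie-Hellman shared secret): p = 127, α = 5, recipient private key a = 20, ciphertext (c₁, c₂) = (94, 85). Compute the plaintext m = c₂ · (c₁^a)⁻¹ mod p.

116

Shared mask s = c₁^a mod p = 94^20 mod 127.
94^1 ≡ 94 (mod 127)
94^2 = (94^1)^2 ≡ 94^2 = 8836 ≡ 73 (mod 127)
94^4 = (94^2)^2 ≡ 73^2 = 5329 ≡ 122 (mod 127)
94^8 = (94^4)^2 ≡ 122^2 = 14884 ≡ 25 (mod 127)
94^16 = (94^8)^2 ≡ 25^2 = 625 ≡ 117 (mod 127)
94^20 = 94^16 · 94^4 ≡ 117 · 122 ≡ 50 (mod 127).
So s = 50; s⁻¹ ≡ 94 (mod 127).
m = c₂ · s⁻¹ mod 127 = 85 · 94 mod 127 = 116.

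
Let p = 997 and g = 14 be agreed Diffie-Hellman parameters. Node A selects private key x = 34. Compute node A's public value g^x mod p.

373

Public value = 14^34 mod 997.
14^1 ≡ 14 (mod 997)
14^2 = (14^1)^2 ≡ 14^2 = 196 ≡ 196 (mod 997)
14^4 = (14^2)^2 ≡ 196^2 = 38416 ≡ 530 (mod 997)
14^8 = (14^4)^2 ≡ 530^2 = 280900 ≡ 743 (mod 997)
14^16 = (14^8)^2 ≡ 743^2 = 552049 ≡ 708 (mod 997)
14^32 = (14^16)^2 ≡ 708^2 = 501264 ≡ 770 (mod 997)
14^34 = 14^32 · 14^2 ≡ 770 · 196 ≡ 373 (mod 997).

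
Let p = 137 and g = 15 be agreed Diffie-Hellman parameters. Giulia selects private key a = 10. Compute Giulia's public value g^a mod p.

119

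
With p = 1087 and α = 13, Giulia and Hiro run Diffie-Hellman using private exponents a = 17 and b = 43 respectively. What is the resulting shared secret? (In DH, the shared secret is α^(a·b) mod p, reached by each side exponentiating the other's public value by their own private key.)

1014

Giulia sends A = α^a mod p = 13^17 mod 1087.
13^1 ≡ 13 (mod 1087)
13^2 = (13^1)^2 ≡ 13^2 = 169 ≡ 169 (mod 1087)
13^4 = (13^2)^2 ≡ 169^2 = 28561 ≡ 299 (mod 1087)
13^8 = (13^4)^2 ≡ 299^2 = 89401 ≡ 267 (mod 1087)
13^16 = (13^8)^2 ≡ 267^2 = 71289 ≡ 634 (mod 1087)
13^17 = 13^16 · 13^1 ≡ 634 · 13 ≡ 633 (mod 1087).
So A = 633. Hiro then computes K = A^b mod p = 633^43 mod 1087.
633^1 ≡ 633 (mod 1087)
633^2 = (633^1)^2 ≡ 633^2 = 400689 ≡ 673 (mod 1087)
633^4 = (633^2)^2 ≡ 673^2 = 452929 ≡ 737 (mod 1087)
633^8 = (633^4)^2 ≡ 737^2 = 543169 ≡ 756 (mod 1087)
633^16 = (633^8)^2 ≡ 756^2 = 571536 ≡ 861 (mod 1087)
633^32 = (633^16)^2 ≡ 861^2 = 741321 ≡ 1074 (mod 1087)
633^43 = 633^32 · 633^8 · 633^2 · 633^1 ≡ 1074 · 756 · 673 · 633 ≡ 1014 (mod 1087).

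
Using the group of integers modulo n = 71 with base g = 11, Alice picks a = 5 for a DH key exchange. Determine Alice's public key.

23

Public value = 11^5 mod 71.
11^1 ≡ 11 (mod 71)
11^2 = (11^1)^2 ≡ 11^2 = 121 ≡ 50 (mod 71)
11^4 = (11^2)^2 ≡ 50^2 = 2500 ≡ 15 (mod 71)
11^5 = 11^4 · 11^1 ≡ 15 · 11 ≡ 23 (mod 71).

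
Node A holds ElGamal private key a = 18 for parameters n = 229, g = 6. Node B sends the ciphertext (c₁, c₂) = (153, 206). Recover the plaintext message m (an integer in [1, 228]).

Shared mask s = c₁^a mod n = 153^18 mod 229.
153^1 ≡ 153 (mod 229)
153^2 = (153^1)^2 ≡ 153^2 = 23409 ≡ 51 (mod 229)
153^4 = (153^2)^2 ≡ 51^2 = 2601 ≡ 82 (mod 229)
153^8 = (153^4)^2 ≡ 82^2 = 6724 ≡ 83 (mod 229)
153^16 = (153^8)^2 ≡ 83^2 = 6889 ≡ 19 (mod 229)
153^18 = 153^16 · 153^2 ≡ 19 · 51 ≡ 53 (mod 229).
So s = 53; s⁻¹ ≡ 121 (mod 229).
m = c₂ · s⁻¹ mod 229 = 206 · 121 mod 229 = 194.

194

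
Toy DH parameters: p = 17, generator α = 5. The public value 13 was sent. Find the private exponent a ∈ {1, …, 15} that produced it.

Try successive powers of 5 modulo 17:
5^1 ≡ 5
5^2 ≡ 8
5^3 ≡ 6
5^4 ≡ 13
Found: a = 4.

4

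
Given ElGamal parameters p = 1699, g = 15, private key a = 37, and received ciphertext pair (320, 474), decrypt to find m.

243

Shared mask s = c₁^a mod p = 320^37 mod 1699.
320^1 ≡ 320 (mod 1699)
320^2 = (320^1)^2 ≡ 320^2 = 102400 ≡ 460 (mod 1699)
320^4 = (320^2)^2 ≡ 460^2 = 211600 ≡ 924 (mod 1699)
320^8 = (320^4)^2 ≡ 924^2 = 853776 ≡ 878 (mod 1699)
320^16 = (320^8)^2 ≡ 878^2 = 770884 ≡ 1237 (mod 1699)
320^32 = (320^16)^2 ≡ 1237^2 = 1530169 ≡ 1069 (mod 1699)
320^37 = 320^32 · 320^4 · 320^1 ≡ 1069 · 924 · 320 ≡ 1659 (mod 1699).
So s = 1659; s⁻¹ ≡ 807 (mod 1699).
m = c₂ · s⁻¹ mod 1699 = 474 · 807 mod 1699 = 243.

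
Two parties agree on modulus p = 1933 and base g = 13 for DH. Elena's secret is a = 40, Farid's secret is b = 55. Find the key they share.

Farid sends B = g^b mod p = 13^55 mod 1933.
13^1 ≡ 13 (mod 1933)
13^2 = (13^1)^2 ≡ 13^2 = 169 ≡ 169 (mod 1933)
13^4 = (13^2)^2 ≡ 169^2 = 28561 ≡ 1499 (mod 1933)
13^8 = (13^4)^2 ≡ 1499^2 = 2247001 ≡ 855 (mod 1933)
13^16 = (13^8)^2 ≡ 855^2 = 731025 ≡ 351 (mod 1933)
13^32 = (13^16)^2 ≡ 351^2 = 123201 ≡ 1422 (mod 1933)
13^55 = 13^32 · 13^16 · 13^4 · 13^2 · 13^1 ≡ 1422 · 351 · 1499 · 169 · 13 ≡ 664 (mod 1933).
So B = 664. Elena then computes K = B^a mod p = 664^40 mod 1933.
664^1 ≡ 664 (mod 1933)
664^2 = (664^1)^2 ≡ 664^2 = 440896 ≡ 172 (mod 1933)
664^4 = (664^2)^2 ≡ 172^2 = 29584 ≡ 589 (mod 1933)
664^8 = (664^4)^2 ≡ 589^2 = 346921 ≡ 914 (mod 1933)
664^16 = (664^8)^2 ≡ 914^2 = 835396 ≡ 340 (mod 1933)
664^32 = (664^16)^2 ≡ 340^2 = 115600 ≡ 1553 (mod 1933)
664^40 = 664^32 · 664^8 ≡ 1553 · 914 ≡ 620 (mod 1933).

620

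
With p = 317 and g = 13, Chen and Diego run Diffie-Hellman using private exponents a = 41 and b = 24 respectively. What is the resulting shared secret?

291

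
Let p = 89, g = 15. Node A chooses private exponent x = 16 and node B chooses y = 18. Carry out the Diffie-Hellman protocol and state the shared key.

4

Node B sends B = g^y mod p = 15^18 mod 89.
15^1 ≡ 15 (mod 89)
15^2 = (15^1)^2 ≡ 15^2 = 225 ≡ 47 (mod 89)
15^4 = (15^2)^2 ≡ 47^2 = 2209 ≡ 73 (mod 89)
15^8 = (15^4)^2 ≡ 73^2 = 5329 ≡ 78 (mod 89)
15^16 = (15^8)^2 ≡ 78^2 = 6084 ≡ 32 (mod 89)
15^18 = 15^16 · 15^2 ≡ 32 · 47 ≡ 80 (mod 89).
So B = 80. Node A then computes K = B^x mod p = 80^16 mod 89.
80^1 ≡ 80 (mod 89)
80^2 = (80^1)^2 ≡ 80^2 = 6400 ≡ 81 (mod 89)
80^4 = (80^2)^2 ≡ 81^2 = 6561 ≡ 64 (mod 89)
80^8 = (80^4)^2 ≡ 64^2 = 4096 ≡ 2 (mod 89)
80^16 = (80^8)^2 ≡ 2^2 = 4 ≡ 4 (mod 89)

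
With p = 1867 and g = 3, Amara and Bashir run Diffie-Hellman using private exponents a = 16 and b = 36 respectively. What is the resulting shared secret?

688

Amara sends A = g^a mod p = 3^16 mod 1867.
3^1 ≡ 3 (mod 1867)
3^2 = (3^1)^2 ≡ 3^2 = 9 ≡ 9 (mod 1867)
3^4 = (3^2)^2 ≡ 9^2 = 81 ≡ 81 (mod 1867)
3^8 = (3^4)^2 ≡ 81^2 = 6561 ≡ 960 (mod 1867)
3^16 = (3^8)^2 ≡ 960^2 = 921600 ≡ 1169 (mod 1867)
So A = 1169. Bashir then computes K = A^b mod p = 1169^36 mod 1867.
1169^1 ≡ 1169 (mod 1867)
1169^2 = (1169^1)^2 ≡ 1169^2 = 1366561 ≡ 1784 (mod 1867)
1169^4 = (1169^2)^2 ≡ 1784^2 = 3182656 ≡ 1288 (mod 1867)
1169^8 = (1169^4)^2 ≡ 1288^2 = 1658944 ≡ 1048 (mod 1867)
1169^16 = (1169^8)^2 ≡ 1048^2 = 1098304 ≡ 508 (mod 1867)
1169^32 = (1169^16)^2 ≡ 508^2 = 258064 ≡ 418 (mod 1867)
1169^36 = 1169^32 · 1169^4 ≡ 418 · 1288 ≡ 688 (mod 1867).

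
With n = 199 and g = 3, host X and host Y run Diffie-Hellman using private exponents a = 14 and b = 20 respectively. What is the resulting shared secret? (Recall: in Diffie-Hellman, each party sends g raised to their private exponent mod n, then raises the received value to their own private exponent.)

Host X sends A = g^a mod n = 3^14 mod 199.
3^1 ≡ 3 (mod 199)
3^2 = (3^1)^2 ≡ 3^2 = 9 ≡ 9 (mod 199)
3^4 = (3^2)^2 ≡ 9^2 = 81 ≡ 81 (mod 199)
3^8 = (3^4)^2 ≡ 81^2 = 6561 ≡ 193 (mod 199)
3^14 = 3^8 · 3^4 · 3^2 ≡ 193 · 81 · 9 ≡ 4 (mod 199).
So A = 4. Host Y then computes K = A^b mod n = 4^20 mod 199.
4^1 ≡ 4 (mod 199)
4^2 = (4^1)^2 ≡ 4^2 = 16 ≡ 16 (mod 199)
4^4 = (4^2)^2 ≡ 16^2 = 256 ≡ 57 (mod 199)
4^8 = (4^4)^2 ≡ 57^2 = 3249 ≡ 65 (mod 199)
4^16 = (4^8)^2 ≡ 65^2 = 4225 ≡ 46 (mod 199)
4^20 = 4^16 · 4^4 ≡ 46 · 57 ≡ 35 (mod 199).

35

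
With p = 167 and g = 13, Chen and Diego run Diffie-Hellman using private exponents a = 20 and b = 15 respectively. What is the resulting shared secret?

Chen sends A = g^a mod p = 13^20 mod 167.
13^1 ≡ 13 (mod 167)
13^2 = (13^1)^2 ≡ 13^2 = 169 ≡ 2 (mod 167)
13^4 = (13^2)^2 ≡ 2^2 = 4 ≡ 4 (mod 167)
13^8 = (13^4)^2 ≡ 4^2 = 16 ≡ 16 (mod 167)
13^16 = (13^8)^2 ≡ 16^2 = 256 ≡ 89 (mod 167)
13^20 = 13^16 · 13^4 ≡ 89 · 4 ≡ 22 (mod 167).
So A = 22. Diego then computes K = A^b mod p = 22^15 mod 167.
22^1 ≡ 22 (mod 167)
22^2 = (22^1)^2 ≡ 22^2 = 484 ≡ 150 (mod 167)
22^4 = (22^2)^2 ≡ 150^2 = 22500 ≡ 122 (mod 167)
22^8 = (22^4)^2 ≡ 122^2 = 14884 ≡ 21 (mod 167)
22^15 = 22^8 · 22^4 · 22^2 · 22^1 ≡ 21 · 122 · 150 · 22 ≡ 58 (mod 167).

58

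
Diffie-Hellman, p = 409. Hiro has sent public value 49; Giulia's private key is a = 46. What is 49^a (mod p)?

Shared key K = 49^46 mod 409.
49^1 ≡ 49 (mod 409)
49^2 = (49^1)^2 ≡ 49^2 = 2401 ≡ 356 (mod 409)
49^4 = (49^2)^2 ≡ 356^2 = 126736 ≡ 355 (mod 409)
49^8 = (49^4)^2 ≡ 355^2 = 126025 ≡ 53 (mod 409)
49^16 = (49^8)^2 ≡ 53^2 = 2809 ≡ 355 (mod 409)
49^32 = (49^16)^2 ≡ 355^2 = 126025 ≡ 53 (mod 409)
49^46 = 49^32 · 49^8 · 49^4 · 49^2 ≡ 53 · 53 · 355 · 356 ≡ 54 (mod 409).

54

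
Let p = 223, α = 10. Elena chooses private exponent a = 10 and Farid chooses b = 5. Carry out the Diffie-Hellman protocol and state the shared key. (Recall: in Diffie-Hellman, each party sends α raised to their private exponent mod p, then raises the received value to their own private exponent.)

38

Farid sends B = α^b mod p = 10^5 mod 223.
10^1 ≡ 10 (mod 223)
10^2 = (10^1)^2 ≡ 10^2 = 100 ≡ 100 (mod 223)
10^4 = (10^2)^2 ≡ 100^2 = 10000 ≡ 188 (mod 223)
10^5 = 10^4 · 10^1 ≡ 188 · 10 ≡ 96 (mod 223).
So B = 96. Elena then computes K = B^a mod p = 96^10 mod 223.
96^1 ≡ 96 (mod 223)
96^2 = (96^1)^2 ≡ 96^2 = 9216 ≡ 73 (mod 223)
96^4 = (96^2)^2 ≡ 73^2 = 5329 ≡ 200 (mod 223)
96^8 = (96^4)^2 ≡ 200^2 = 40000 ≡ 83 (mod 223)
96^10 = 96^8 · 96^2 ≡ 83 · 73 ≡ 38 (mod 223).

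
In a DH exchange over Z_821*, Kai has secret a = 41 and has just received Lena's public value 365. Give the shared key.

770

Shared key K = 365^41 mod 821.
365^1 ≡ 365 (mod 821)
365^2 = (365^1)^2 ≡ 365^2 = 133225 ≡ 223 (mod 821)
365^4 = (365^2)^2 ≡ 223^2 = 49729 ≡ 469 (mod 821)
365^8 = (365^4)^2 ≡ 469^2 = 219961 ≡ 754 (mod 821)
365^16 = (365^8)^2 ≡ 754^2 = 568516 ≡ 384 (mod 821)
365^32 = (365^16)^2 ≡ 384^2 = 147456 ≡ 497 (mod 821)
365^41 = 365^32 · 365^8 · 365^1 ≡ 497 · 754 · 365 ≡ 770 (mod 821).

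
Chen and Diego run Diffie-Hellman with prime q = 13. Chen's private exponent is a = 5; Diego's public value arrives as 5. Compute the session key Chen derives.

5

Shared key K = 5^5 mod 13.
5^1 ≡ 5 (mod 13)
5^2 = (5^1)^2 ≡ 5^2 = 25 ≡ 12 (mod 13)
5^4 = (5^2)^2 ≡ 12^2 = 144 ≡ 1 (mod 13)
5^5 = 5^4 · 5^1 ≡ 1 · 5 ≡ 5 (mod 13).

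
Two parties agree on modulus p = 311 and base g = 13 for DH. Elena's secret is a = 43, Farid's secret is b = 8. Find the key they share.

20

Farid sends B = g^b mod p = 13^8 mod 311.
13^1 ≡ 13 (mod 311)
13^2 = (13^1)^2 ≡ 13^2 = 169 ≡ 169 (mod 311)
13^4 = (13^2)^2 ≡ 169^2 = 28561 ≡ 260 (mod 311)
13^8 = (13^4)^2 ≡ 260^2 = 67600 ≡ 113 (mod 311)
So B = 113. Elena then computes K = B^a mod p = 113^43 mod 311.
113^1 ≡ 113 (mod 311)
113^2 = (113^1)^2 ≡ 113^2 = 12769 ≡ 18 (mod 311)
113^4 = (113^2)^2 ≡ 18^2 = 324 ≡ 13 (mod 311)
113^8 = (113^4)^2 ≡ 13^2 = 169 ≡ 169 (mod 311)
113^16 = (113^8)^2 ≡ 169^2 = 28561 ≡ 260 (mod 311)
113^32 = (113^16)^2 ≡ 260^2 = 67600 ≡ 113 (mod 311)
113^43 = 113^32 · 113^8 · 113^2 · 113^1 ≡ 113 · 169 · 18 · 113 ≡ 20 (mod 311).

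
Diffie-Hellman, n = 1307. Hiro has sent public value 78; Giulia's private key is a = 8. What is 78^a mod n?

Shared key K = 78^8 mod 1307.
78^1 ≡ 78 (mod 1307)
78^2 = (78^1)^2 ≡ 78^2 = 6084 ≡ 856 (mod 1307)
78^4 = (78^2)^2 ≡ 856^2 = 732736 ≡ 816 (mod 1307)
78^8 = (78^4)^2 ≡ 816^2 = 665856 ≡ 593 (mod 1307)

593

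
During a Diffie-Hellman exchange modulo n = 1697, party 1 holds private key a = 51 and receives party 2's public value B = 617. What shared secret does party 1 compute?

121

Shared key K = 617^51 mod 1697.
617^1 ≡ 617 (mod 1697)
617^2 = (617^1)^2 ≡ 617^2 = 380689 ≡ 561 (mod 1697)
617^4 = (617^2)^2 ≡ 561^2 = 314721 ≡ 776 (mod 1697)
617^8 = (617^4)^2 ≡ 776^2 = 602176 ≡ 1438 (mod 1697)
617^16 = (617^8)^2 ≡ 1438^2 = 2067844 ≡ 898 (mod 1697)
617^32 = (617^16)^2 ≡ 898^2 = 806404 ≡ 329 (mod 1697)
617^51 = 617^32 · 617^16 · 617^2 · 617^1 ≡ 329 · 898 · 561 · 617 ≡ 121 (mod 1697).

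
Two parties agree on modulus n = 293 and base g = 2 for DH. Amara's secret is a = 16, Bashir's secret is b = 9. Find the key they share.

Bashir sends B = g^b mod n = 2^9 mod 293.
2^1 ≡ 2 (mod 293)
2^2 = (2^1)^2 ≡ 2^2 = 4 ≡ 4 (mod 293)
2^4 = (2^2)^2 ≡ 4^2 = 16 ≡ 16 (mod 293)
2^8 = (2^4)^2 ≡ 16^2 = 256 ≡ 256 (mod 293)
2^9 = 2^8 · 2^1 ≡ 256 · 2 ≡ 219 (mod 293).
So B = 219. Amara then computes K = B^a mod n = 219^16 mod 293.
219^1 ≡ 219 (mod 293)
219^2 = (219^1)^2 ≡ 219^2 = 47961 ≡ 202 (mod 293)
219^4 = (219^2)^2 ≡ 202^2 = 40804 ≡ 77 (mod 293)
219^8 = (219^4)^2 ≡ 77^2 = 5929 ≡ 69 (mod 293)
219^16 = (219^8)^2 ≡ 69^2 = 4761 ≡ 73 (mod 293)

73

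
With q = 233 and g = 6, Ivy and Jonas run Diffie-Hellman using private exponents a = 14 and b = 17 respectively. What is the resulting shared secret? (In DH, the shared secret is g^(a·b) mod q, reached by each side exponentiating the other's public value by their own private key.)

Jonas sends B = g^b mod q = 6^17 mod 233.
6^1 ≡ 6 (mod 233)
6^2 = (6^1)^2 ≡ 6^2 = 36 ≡ 36 (mod 233)
6^4 = (6^2)^2 ≡ 36^2 = 1296 ≡ 131 (mod 233)
6^8 = (6^4)^2 ≡ 131^2 = 17161 ≡ 152 (mod 233)
6^16 = (6^8)^2 ≡ 152^2 = 23104 ≡ 37 (mod 233)
6^17 = 6^16 · 6^1 ≡ 37 · 6 ≡ 222 (mod 233).
So B = 222. Ivy then computes K = B^a mod q = 222^14 mod 233.
222^1 ≡ 222 (mod 233)
222^2 = (222^1)^2 ≡ 222^2 = 49284 ≡ 121 (mod 233)
222^4 = (222^2)^2 ≡ 121^2 = 14641 ≡ 195 (mod 233)
222^8 = (222^4)^2 ≡ 195^2 = 38025 ≡ 46 (mod 233)
222^14 = 222^8 · 222^4 · 222^2 ≡ 46 · 195 · 121 ≡ 56 (mod 233).

56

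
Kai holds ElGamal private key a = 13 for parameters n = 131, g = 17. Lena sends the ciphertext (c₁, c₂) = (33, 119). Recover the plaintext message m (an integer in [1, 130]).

Shared mask s = c₁^a mod n = 33^13 mod 131.
33^1 ≡ 33 (mod 131)
33^2 = (33^1)^2 ≡ 33^2 = 1089 ≡ 41 (mod 131)
33^4 = (33^2)^2 ≡ 41^2 = 1681 ≡ 109 (mod 131)
33^8 = (33^4)^2 ≡ 109^2 = 11881 ≡ 91 (mod 131)
33^13 = 33^8 · 33^4 · 33^1 ≡ 91 · 109 · 33 ≡ 89 (mod 131).
So s = 89; s⁻¹ ≡ 53 (mod 131).
m = c₂ · s⁻¹ mod 131 = 119 · 53 mod 131 = 19.

19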